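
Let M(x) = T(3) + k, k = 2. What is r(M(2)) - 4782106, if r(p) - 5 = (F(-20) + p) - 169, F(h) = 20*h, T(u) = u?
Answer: -4782665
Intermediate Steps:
M(x) = 5 (M(x) = 3 + 2 = 5)
r(p) = -564 + p (r(p) = 5 + ((20*(-20) + p) - 169) = 5 + ((-400 + p) - 169) = 5 + (-569 + p) = -564 + p)
r(M(2)) - 4782106 = (-564 + 5) - 4782106 = -559 - 4782106 = -4782665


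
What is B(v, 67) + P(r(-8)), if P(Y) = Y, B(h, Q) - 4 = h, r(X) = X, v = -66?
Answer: -70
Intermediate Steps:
B(h, Q) = 4 + h
B(v, 67) + P(r(-8)) = (4 - 66) - 8 = -62 - 8 = -70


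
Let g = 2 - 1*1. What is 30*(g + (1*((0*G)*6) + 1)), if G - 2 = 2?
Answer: 60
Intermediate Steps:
G = 4 (G = 2 + 2 = 4)
g = 1 (g = 2 - 1 = 1)
30*(g + (1*((0*G)*6) + 1)) = 30*(1 + (1*((0*4)*6) + 1)) = 30*(1 + (1*(0*6) + 1)) = 30*(1 + (1*0 + 1)) = 30*(1 + (0 + 1)) = 30*(1 + 1) = 30*2 = 60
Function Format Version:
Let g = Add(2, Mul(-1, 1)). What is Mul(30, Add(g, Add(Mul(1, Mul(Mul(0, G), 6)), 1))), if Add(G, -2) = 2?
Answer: 60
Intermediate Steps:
G = 4 (G = Add(2, 2) = 4)
g = 1 (g = Add(2, -1) = 1)
Mul(30, Add(g, Add(Mul(1, Mul(Mul(0, G), 6)), 1))) = Mul(30, Add(1, Add(Mul(1, Mul(Mul(0, 4), 6)), 1))) = Mul(30, Add(1, Add(Mul(1, Mul(0, 6)), 1))) = Mul(30, Add(1, Add(Mul(1, 0), 1))) = Mul(30, Add(1, Add(0, 1))) = Mul(30, Add(1, 1)) = Mul(30, 2) = 60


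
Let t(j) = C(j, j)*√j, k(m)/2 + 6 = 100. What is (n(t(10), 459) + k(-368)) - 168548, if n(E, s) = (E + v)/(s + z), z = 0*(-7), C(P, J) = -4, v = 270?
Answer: -2862110/17 - 4*√10/459 ≈ -1.6836e+5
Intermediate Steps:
z = 0
k(m) = 188 (k(m) = -12 + 2*100 = -12 + 200 = 188)
t(j) = -4*√j
n(E, s) = (270 + E)/s (n(E, s) = (E + 270)/(s + 0) = (270 + E)/s)
(n(t(10), 459) + k(-368)) - 168548 = ((270 - 4*√10)/459 + 188) - 168548 = ((10/17 - 4*√10/459) + 188) - 168548 = (3206/17 - 4*√10/459) - 168548 = -2862110/17 - 4*√10/459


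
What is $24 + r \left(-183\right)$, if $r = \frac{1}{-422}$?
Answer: $\frac{10311}{422} \approx 24.434$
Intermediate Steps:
$r = - \frac{1}{422} \approx -0.0023697$
$24 + r \left(-183\right) = 24 - - \frac{183}{422} = 24 + \frac{183}{422} = \frac{10311}{422}$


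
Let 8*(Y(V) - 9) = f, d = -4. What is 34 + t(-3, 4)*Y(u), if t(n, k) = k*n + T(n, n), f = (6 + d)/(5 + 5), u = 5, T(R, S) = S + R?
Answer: -2569/20 ≈ -128.45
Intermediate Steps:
T(R, S) = R + S
f = ⅕ (f = (6 - 4)/(5 + 5) = 2/10 = 2*(⅒) = ⅕ ≈ 0.20000)
t(n, k) = 2*n + k*n (t(n, k) = k*n + (n + n) = k*n + 2*n = 2*n + k*n)
Y(V) = 361/40 (Y(V) = 9 + (⅛)*(⅕) = 9 + 1/40 = 361/40)
34 + t(-3, 4)*Y(u) = 34 - 3*(2 + 4)*(361/40) = 34 - 3*6*(361/40) = 34 - 18*361/40 = 34 - 3249/20 = -2569/20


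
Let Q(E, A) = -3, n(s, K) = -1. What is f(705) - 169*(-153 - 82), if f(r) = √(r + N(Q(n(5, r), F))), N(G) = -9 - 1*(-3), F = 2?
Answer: 39715 + √699 ≈ 39741.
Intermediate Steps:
N(G) = -6 (N(G) = -9 + 3 = -6)
f(r) = √(-6 + r) (f(r) = √(r - 6) = √(-6 + r))
f(705) - 169*(-153 - 82) = √(-6 + 705) - 169*(-153 - 82) = √699 - 169*(-235) = √699 - 1*(-39715) = √699 + 39715 = 39715 + √699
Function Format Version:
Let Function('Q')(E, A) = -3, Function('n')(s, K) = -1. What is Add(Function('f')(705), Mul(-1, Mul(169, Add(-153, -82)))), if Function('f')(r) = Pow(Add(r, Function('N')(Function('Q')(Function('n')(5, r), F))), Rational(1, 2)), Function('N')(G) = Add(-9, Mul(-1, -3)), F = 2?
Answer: Add(39715, Pow(699, Rational(1, 2))) ≈ 39741.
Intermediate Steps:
Function('N')(G) = -6 (Function('N')(G) = Add(-9, 3) = -6)
Function('f')(r) = Pow(Add(-6, r), Rational(1, 2)) (Function('f')(r) = Pow(Add(r, -6), Rational(1, 2)) = Pow(Add(-6, r), Rational(1, 2)))
Add(Function('f')(705), Mul(-1, Mul(169, Add(-153, -82)))) = Add(Pow(Add(-6, 705), Rational(1, 2)), Mul(-1, Mul(169, Add(-153, -82)))) = Add(Pow(699, Rational(1, 2)), Mul(-1, Mul(169, -235))) = Add(Pow(699, Rational(1, 2)), Mul(-1, -39715)) = Add(Pow(699, Rational(1, 2)), 39715) = Add(39715, Pow(699, Rational(1, 2)))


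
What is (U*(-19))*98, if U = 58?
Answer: -107996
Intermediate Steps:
(U*(-19))*98 = (58*(-19))*98 = -1102*98 = -107996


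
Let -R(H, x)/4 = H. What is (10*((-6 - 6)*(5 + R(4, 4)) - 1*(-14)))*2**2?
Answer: 5840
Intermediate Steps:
R(H, x) = -4*H
(10*((-6 - 6)*(5 + R(4, 4)) - 1*(-14)))*2**2 = (10*((-6 - 6)*(5 - 4*4) - 1*(-14)))*2**2 = (10*(-12*(5 - 16) + 14))*4 = (10*(-12*(-11) + 14))*4 = (10*(132 + 14))*4 = (10*146)*4 = 1460*4 = 5840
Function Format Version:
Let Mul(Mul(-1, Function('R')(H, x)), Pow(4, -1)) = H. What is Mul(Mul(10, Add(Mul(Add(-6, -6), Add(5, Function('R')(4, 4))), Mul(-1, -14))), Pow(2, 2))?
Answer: 5840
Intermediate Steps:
Function('R')(H, x) = Mul(-4, H)
Mul(Mul(10, Add(Mul(Add(-6, -6), Add(5, Function('R')(4, 4))), Mul(-1, -14))), Pow(2, 2)) = Mul(Mul(10, Add(Mul(Add(-6, -6), Add(5, Mul(-4, 4))), Mul(-1, -14))), Pow(2, 2)) = Mul(Mul(10, Add(Mul(-12, Add(5, -16)), 14)), 4) = Mul(Mul(10, Add(Mul(-12, -11), 14)), 4) = Mul(Mul(10, Add(132, 14)), 4) = Mul(Mul(10, 146), 4) = Mul(1460, 4) = 5840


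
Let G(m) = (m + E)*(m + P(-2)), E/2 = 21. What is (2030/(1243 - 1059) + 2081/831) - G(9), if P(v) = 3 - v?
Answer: -53551811/76452 ≈ -700.46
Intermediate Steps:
E = 42 (E = 2*21 = 42)
G(m) = (5 + m)*(42 + m) (G(m) = (m + 42)*(m + (3 - 1*(-2))) = (42 + m)*(m + (3 + 2)) = (42 + m)*(m + 5) = (42 + m)*(5 + m) = (5 + m)*(42 + m))
(2030/(1243 - 1059) + 2081/831) - G(9) = (2030/(1243 - 1059) + 2081/831) - (210 + 9**2 + 47*9) = (2030/184 + 2081*(1/831)) - (210 + 81 + 423) = (2030*(1/184) + 2081/831) - 1*714 = (1015/92 + 2081/831) - 714 = 1034917/76452 - 714 = -53551811/76452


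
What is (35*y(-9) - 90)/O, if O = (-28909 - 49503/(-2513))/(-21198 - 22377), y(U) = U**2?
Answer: 300588411375/72598814 ≈ 4140.4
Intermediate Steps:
O = 72598814/109503975 (O = (-28909 - 49503*(-1/2513))/(-43575) = (-28909 + 49503/2513)*(-1/43575) = -72598814/2513*(-1/43575) = 72598814/109503975 ≈ 0.66298)
(35*y(-9) - 90)/O = (35*(-9)**2 - 90)/(72598814/109503975) = (35*81 - 90)*(109503975/72598814) = (2835 - 90)*(109503975/72598814) = 2745*(109503975/72598814) = 300588411375/72598814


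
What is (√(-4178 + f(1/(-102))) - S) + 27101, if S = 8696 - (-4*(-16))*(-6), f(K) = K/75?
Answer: 18021 + I*√1086697834/510 ≈ 18021.0 + 64.637*I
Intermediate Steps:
f(K) = K/75 (f(K) = K*(1/75) = K/75)
S = 9080 (S = 8696 - 64*(-6) = 8696 - 1*(-384) = 8696 + 384 = 9080)
(√(-4178 + f(1/(-102))) - S) + 27101 = (√(-4178 + (1/75)/(-102)) - 1*9080) + 27101 = (√(-4178 + (1/75)*(-1/102)) - 9080) + 27101 = (√(-4178 - 1/7650) - 9080) + 27101 = (√(-31961701/7650) - 9080) + 27101 = (I*√1086697834/510 - 9080) + 27101 = (-9080 + I*√1086697834/510) + 27101 = 18021 + I*√1086697834/510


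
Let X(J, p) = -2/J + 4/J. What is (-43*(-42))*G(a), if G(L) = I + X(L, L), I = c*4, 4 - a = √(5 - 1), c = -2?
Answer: -12642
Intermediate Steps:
a = 2 (a = 4 - √(5 - 1) = 4 - √4 = 4 - 1*2 = 4 - 2 = 2)
X(J, p) = 2/J
I = -8 (I = -2*4 = -8)
G(L) = -8 + 2/L
(-43*(-42))*G(a) = (-43*(-42))*(-8 + 2/2) = 1806*(-8 + 2*(½)) = 1806*(-8 + 1) = 1806*(-7) = -12642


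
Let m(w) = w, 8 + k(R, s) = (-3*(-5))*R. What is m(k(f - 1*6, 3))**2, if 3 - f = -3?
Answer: 64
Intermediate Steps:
f = 6 (f = 3 - 1*(-3) = 3 + 3 = 6)
k(R, s) = -8 + 15*R (k(R, s) = -8 + (-3*(-5))*R = -8 + 15*R)
m(k(f - 1*6, 3))**2 = (-8 + 15*(6 - 1*6))**2 = (-8 + 15*(6 - 6))**2 = (-8 + 15*0)**2 = (-8 + 0)**2 = (-8)**2 = 64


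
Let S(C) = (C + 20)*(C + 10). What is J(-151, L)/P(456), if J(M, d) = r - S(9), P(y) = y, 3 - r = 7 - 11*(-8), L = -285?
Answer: -643/456 ≈ -1.4101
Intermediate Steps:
r = -92 (r = 3 - (7 - 11*(-8)) = 3 - (7 + 88) = 3 - 1*95 = 3 - 95 = -92)
S(C) = (10 + C)*(20 + C) (S(C) = (20 + C)*(10 + C) = (10 + C)*(20 + C))
J(M, d) = -643 (J(M, d) = -92 - (200 + 9² + 30*9) = -92 - (200 + 81 + 270) = -92 - 1*551 = -92 - 551 = -643)
J(-151, L)/P(456) = -643/456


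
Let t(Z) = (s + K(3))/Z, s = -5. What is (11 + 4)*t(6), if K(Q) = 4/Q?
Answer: -55/6 ≈ -9.1667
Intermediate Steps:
t(Z) = -11/(3*Z) (t(Z) = (-5 + 4/3)/Z = -11/(3*Z))
(11 + 4)*t(6) = (11 + 4)*(-11/3/6) = 15*(-11/3*⅙) = 15*(-11/18) = -55/6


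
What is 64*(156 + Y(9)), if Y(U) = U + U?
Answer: 11136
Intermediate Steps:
Y(U) = 2*U
64*(156 + Y(9)) = 64*(156 + 2*9) = 64*(156 + 18) = 64*174 = 11136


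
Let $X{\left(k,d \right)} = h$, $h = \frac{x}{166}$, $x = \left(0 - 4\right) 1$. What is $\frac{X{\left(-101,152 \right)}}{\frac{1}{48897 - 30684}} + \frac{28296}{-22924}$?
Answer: $- \frac{209344548}{475673} \approx -440.1$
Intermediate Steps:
$x = -4$ ($x = \left(-4\right) 1 = -4$)
$h = - \frac{2}{83}$ ($h = - \frac{4}{166} = \left(-4\right) \frac{1}{166} = - \frac{2}{83} \approx -0.024096$)
$X{\left(k,d \right)} = - \frac{2}{83}$
$\frac{X{\left(-101,152 \right)}}{\frac{1}{48897 - 30684}} + \frac{28296}{-22924} = - \frac{2}{83 \frac{1}{48897 - 30684}} + \frac{28296}{-22924} = - \frac{2}{83 \cdot \frac{1}{18213}} + 28296 \left(- \frac{1}{22924}\right) = - \frac{2 \frac{1}{\frac{1}{18213}}}{83} - \frac{7074}{5731} = \left(- \frac{2}{83}\right) 18213 - \frac{7074}{5731} = - \frac{36426}{83} - \frac{7074}{5731} = - \frac{209344548}{475673}$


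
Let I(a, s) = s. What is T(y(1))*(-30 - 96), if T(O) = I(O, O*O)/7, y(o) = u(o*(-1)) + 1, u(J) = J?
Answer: 0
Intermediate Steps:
y(o) = 1 - o (y(o) = o*(-1) + 1 = -o + 1 = 1 - o)
T(O) = O**2/7 (T(O) = (O*O)/7 = O**2*(1/7) = O**2/7)
T(y(1))*(-30 - 96) = ((1 - 1*1)**2/7)*(-30 - 96) = ((1 - 1)**2/7)*(-126) = ((1/7)*0**2)*(-126) = ((1/7)*0)*(-126) = 0*(-126) = 0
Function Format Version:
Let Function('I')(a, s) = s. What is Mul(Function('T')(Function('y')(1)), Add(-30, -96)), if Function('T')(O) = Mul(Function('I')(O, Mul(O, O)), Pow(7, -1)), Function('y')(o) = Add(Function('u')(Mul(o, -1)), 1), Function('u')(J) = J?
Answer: 0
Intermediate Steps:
Function('y')(o) = Add(1, Mul(-1, o)) (Function('y')(o) = Add(Mul(o, -1), 1) = Add(Mul(-1, o), 1) = Add(1, Mul(-1, o)))
Function('T')(O) = Mul(Rational(1, 7), Pow(O, 2)) (Function('T')(O) = Mul(Mul(O, O), Pow(7, -1)) = Mul(Pow(O, 2), Rational(1, 7)) = Mul(Rational(1, 7), Pow(O, 2)))
Mul(Function('T')(Function('y')(1)), Add(-30, -96)) = Mul(Mul(Rational(1, 7), Pow(Add(1, Mul(-1, 1)), 2)), Add(-30, -96)) = Mul(Mul(Rational(1, 7), Pow(Add(1, -1), 2)), -126) = Mul(Mul(Rational(1, 7), Pow(0, 2)), -126) = Mul(Mul(Rational(1, 7), 0), -126) = Mul(0, -126) = 0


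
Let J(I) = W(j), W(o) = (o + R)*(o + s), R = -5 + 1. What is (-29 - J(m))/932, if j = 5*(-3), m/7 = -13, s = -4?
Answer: -195/466 ≈ -0.41846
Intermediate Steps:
R = -4
m = -91 (m = 7*(-13) = -91)
j = -15
W(o) = (-4 + o)**2 (W(o) = (o - 4)*(o - 4) = (-4 + o)*(-4 + o) = (-4 + o)**2)
J(I) = 361 (J(I) = 16 + (-15)**2 - 8*(-15) = 16 + 225 + 120 = 361)
(-29 - J(m))/932 = (-29 - 1*361)/932 = (-29 - 361)*(1/932) = -390*1/932 = -195/466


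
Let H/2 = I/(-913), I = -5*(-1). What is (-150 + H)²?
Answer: 18758041600/833569 ≈ 22503.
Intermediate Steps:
I = 5
H = -10/913 (H = 2*(5/(-913)) = 2*(5*(-1/913)) = 2*(-5/913) = -10/913 ≈ -0.010953)
(-150 + H)² = (-150 - 10/913)² = (-136960/913)² = 18758041600/833569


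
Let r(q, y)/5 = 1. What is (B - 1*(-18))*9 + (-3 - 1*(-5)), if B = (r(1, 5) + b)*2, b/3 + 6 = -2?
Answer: -178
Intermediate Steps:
b = -24 (b = -18 + 3*(-2) = -18 - 6 = -24)
r(q, y) = 5 (r(q, y) = 5*1 = 5)
B = -38 (B = (5 - 24)*2 = -19*2 = -38)
(B - 1*(-18))*9 + (-3 - 1*(-5)) = (-38 - 1*(-18))*9 + (-3 - 1*(-5)) = (-38 + 18)*9 + (-3 + 5) = -20*9 + 2 = -180 + 2 = -178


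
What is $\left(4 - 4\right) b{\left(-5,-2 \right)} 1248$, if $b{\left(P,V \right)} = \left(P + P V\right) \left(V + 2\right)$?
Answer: $0$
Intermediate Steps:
$b{\left(P,V \right)} = \left(2 + V\right) \left(P + P V\right)$ ($b{\left(P,V \right)} = \left(P + P V\right) \left(2 + V\right) = \left(2 + V\right) \left(P + P V\right)$)
$\left(4 - 4\right) b{\left(-5,-2 \right)} 1248 = \left(4 - 4\right) \left(- 5 \left(2 + \left(-2\right)^{2} + 3 \left(-2\right)\right)\right) 1248 = 0 \left(- 5 \left(2 + 4 - 6\right)\right) 1248 = 0 \left(\left(-5\right) 0\right) 1248 = 0 \cdot 0 \cdot 1248 = 0 \cdot 1248 = 0$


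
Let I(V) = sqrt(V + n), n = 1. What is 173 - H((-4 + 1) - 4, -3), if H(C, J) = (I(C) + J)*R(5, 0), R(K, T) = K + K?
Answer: 203 - 10*I*sqrt(6) ≈ 203.0 - 24.495*I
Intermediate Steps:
R(K, T) = 2*K
I(V) = sqrt(1 + V) (I(V) = sqrt(V + 1) = sqrt(1 + V))
H(C, J) = 10*J + 10*sqrt(1 + C) (H(C, J) = (sqrt(1 + C) + J)*(2*5) = (J + sqrt(1 + C))*10 = 10*J + 10*sqrt(1 + C))
173 - H((-4 + 1) - 4, -3) = 173 - (10*(-3) + 10*sqrt(1 + ((-4 + 1) - 4))) = 173 - (-30 + 10*sqrt(1 + (-3 - 4))) = 173 - (-30 + 10*sqrt(1 - 7)) = 173 - (-30 + 10*sqrt(-6)) = 173 - (-30 + 10*(I*sqrt(6))) = 173 - (-30 + 10*I*sqrt(6)) = 173 + (30 - 10*I*sqrt(6)) = 203 - 10*I*sqrt(6)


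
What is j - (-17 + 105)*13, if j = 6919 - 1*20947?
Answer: -15172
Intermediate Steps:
j = -14028 (j = 6919 - 20947 = -14028)
j - (-17 + 105)*13 = -14028 - (-17 + 105)*13 = -14028 - 88*13 = -14028 - 1*1144 = -14028 - 1144 = -15172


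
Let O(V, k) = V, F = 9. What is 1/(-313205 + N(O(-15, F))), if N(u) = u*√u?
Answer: I/(5*(-62641*I + 3*√15)) ≈ -3.1928e-6 + 5.9222e-10*I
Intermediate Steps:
N(u) = u^(3/2)
1/(-313205 + N(O(-15, F))) = 1/(-313205 + (-15)^(3/2)) = 1/(-313205 - 15*I*√15)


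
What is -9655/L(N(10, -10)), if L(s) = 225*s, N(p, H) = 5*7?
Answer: -1931/1575 ≈ -1.2260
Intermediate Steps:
N(p, H) = 35
-9655/L(N(10, -10)) = -9655/(225*35) = -9655/7875 = -9655*1/7875 = -1931/1575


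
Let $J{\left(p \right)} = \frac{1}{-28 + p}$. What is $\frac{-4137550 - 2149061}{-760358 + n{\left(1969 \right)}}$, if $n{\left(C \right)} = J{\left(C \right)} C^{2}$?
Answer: $\frac{12202311951}{1471977917} \approx 8.2897$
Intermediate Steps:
$n{\left(C \right)} = \frac{C^{2}}{-28 + C}$
$\frac{-4137550 - 2149061}{-760358 + n{\left(1969 \right)}} = \frac{-4137550 - 2149061}{-760358 + \frac{1969^{2}}{-28 + 1969}} = - \frac{6286611}{-760358 + \frac{3876961}{1941}} = - \frac{6286611}{- \frac{1471977917}{1941}} = \left(-6286611\right) \left(- \frac{1941}{1471977917}\right) = \frac{12202311951}{1471977917}$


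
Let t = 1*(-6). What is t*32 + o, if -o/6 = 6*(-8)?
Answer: 96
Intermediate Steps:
o = 288 (o = -36*(-8) = -6*(-48) = 288)
t = -6
t*32 + o = -6*32 + 288 = -192 + 288 = 96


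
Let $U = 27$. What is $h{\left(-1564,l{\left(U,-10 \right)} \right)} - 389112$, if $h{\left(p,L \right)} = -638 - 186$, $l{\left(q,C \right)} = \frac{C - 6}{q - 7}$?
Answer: $-389936$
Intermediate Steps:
$l{\left(q,C \right)} = \frac{-6 + C}{-7 + q}$
$h{\left(p,L \right)} = -824$ ($h{\left(p,L \right)} = -638 - 186 = -824$)
$h{\left(-1564,l{\left(U,-10 \right)} \right)} - 389112 = -824 - 389112 = -389936$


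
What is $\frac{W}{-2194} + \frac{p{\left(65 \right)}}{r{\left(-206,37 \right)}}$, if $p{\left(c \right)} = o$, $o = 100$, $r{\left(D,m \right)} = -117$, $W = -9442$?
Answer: $\frac{442657}{128349} \approx 3.4489$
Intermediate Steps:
$p{\left(c \right)} = 100$
$\frac{W}{-2194} + \frac{p{\left(65 \right)}}{r{\left(-206,37 \right)}} = - \frac{9442}{-2194} + \frac{100}{-117} = \left(-9442\right) \left(- \frac{1}{2194}\right) + 100 \left(- \frac{1}{117}\right) = \frac{4721}{1097} - \frac{100}{117} = \frac{442657}{128349}$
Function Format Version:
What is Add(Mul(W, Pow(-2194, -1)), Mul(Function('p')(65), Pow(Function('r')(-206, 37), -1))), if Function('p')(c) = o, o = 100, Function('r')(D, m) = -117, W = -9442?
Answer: Rational(442657, 128349) ≈ 3.4489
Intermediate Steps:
Function('p')(c) = 100
Add(Mul(W, Pow(-2194, -1)), Mul(Function('p')(65), Pow(Function('r')(-206, 37), -1))) = Add(Mul(-9442, Pow(-2194, -1)), Mul(100, Pow(-117, -1))) = Add(Mul(-9442, Rational(-1, 2194)), Mul(100, Rational(-1, 117))) = Add(Rational(4721, 1097), Rational(-100, 117)) = Rational(442657, 128349)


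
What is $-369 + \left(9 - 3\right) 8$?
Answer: $-321$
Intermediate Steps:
$-369 + \left(9 - 3\right) 8 = -369 + 6 \cdot 8 = -369 + 48 = -321$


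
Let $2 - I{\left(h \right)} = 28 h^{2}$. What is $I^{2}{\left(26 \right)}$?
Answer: $358193476$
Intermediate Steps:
$I{\left(h \right)} = 2 - 28 h^{2}$
$I^{2}{\left(26 \right)} = \left(2 - 28 \cdot 26^{2}\right)^{2} = \left(2 - 18928\right)^{2} = \left(-18926\right)^{2} = 358193476$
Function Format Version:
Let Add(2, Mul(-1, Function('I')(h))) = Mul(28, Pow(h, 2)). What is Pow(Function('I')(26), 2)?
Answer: 358193476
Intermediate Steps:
Function('I')(h) = Add(2, Mul(-28, Pow(h, 2))) (Function('I')(h) = Add(2, Mul(-1, Mul(28, Pow(h, 2)))) = Add(2, Mul(-28, Pow(h, 2))))
Pow(Function('I')(26), 2) = Pow(Add(2, Mul(-28, Pow(26, 2))), 2) = Pow(Add(2, Mul(-28, 676)), 2) = Pow(Add(2, -18928), 2) = Pow(-18926, 2) = 358193476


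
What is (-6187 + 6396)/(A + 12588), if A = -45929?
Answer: -19/3031 ≈ -0.0062686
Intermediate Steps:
(-6187 + 6396)/(A + 12588) = (-6187 + 6396)/(-45929 + 12588) = 209/(-33341) = 209*(-1/33341) = -19/3031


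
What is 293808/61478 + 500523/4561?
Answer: 16055605641/140200579 ≈ 114.52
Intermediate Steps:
293808/61478 + 500523/4561 = 293808*(1/61478) + 500523*(1/4561) = 146904/30739 + 500523/4561 = 16055605641/140200579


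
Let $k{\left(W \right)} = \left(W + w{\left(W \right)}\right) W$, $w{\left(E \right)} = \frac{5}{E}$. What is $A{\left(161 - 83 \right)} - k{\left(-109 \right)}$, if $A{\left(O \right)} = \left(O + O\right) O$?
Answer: $282$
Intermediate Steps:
$A{\left(O \right)} = 2 O^{2}$ ($A{\left(O \right)} = 2 O O = 2 O^{2}$)
$k{\left(W \right)} = W \left(W + \frac{5}{W}\right)$ ($k{\left(W \right)} = \left(W + \frac{5}{W}\right) W = W \left(W + \frac{5}{W}\right)$)
$A{\left(161 - 83 \right)} - k{\left(-109 \right)} = 2 \left(161 - 83\right)^{2} - \left(5 + \left(-109\right)^{2}\right) = 2 \left(161 - 83\right)^{2} - \left(5 + 11881\right) = 2 \cdot 78^{2} - 11886 = 2 \cdot 6084 - 11886 = 12168 - 11886 = 282$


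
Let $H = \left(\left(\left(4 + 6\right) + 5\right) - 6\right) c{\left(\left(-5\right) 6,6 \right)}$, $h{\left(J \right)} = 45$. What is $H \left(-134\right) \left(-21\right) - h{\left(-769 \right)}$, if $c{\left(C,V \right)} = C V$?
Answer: $-4558725$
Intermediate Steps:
$H = -1620$ ($H = \left(\left(\left(4 + 6\right) + 5\right) - 6\right) \left(-5\right) 6 \cdot 6 = \left(\left(10 + 5\right) - 6\right) \left(\left(-30\right) 6\right) = \left(15 - 6\right) \left(-180\right) = 9 \left(-180\right) = -1620$)
$H \left(-134\right) \left(-21\right) - h{\left(-769 \right)} = \left(-1620\right) \left(-134\right) \left(-21\right) - 45 = 217080 \left(-21\right) - 45 = -4558680 - 45 = -4558725$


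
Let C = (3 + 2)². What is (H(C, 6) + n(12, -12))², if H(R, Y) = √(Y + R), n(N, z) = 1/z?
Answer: 4465/144 - √31/6 ≈ 30.079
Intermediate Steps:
C = 25 (C = 5² = 25)
H(R, Y) = √(R + Y)
(H(C, 6) + n(12, -12))² = (√(25 + 6) + 1/(-12))² = (√31 - 1/12)² = (-1/12 + √31)²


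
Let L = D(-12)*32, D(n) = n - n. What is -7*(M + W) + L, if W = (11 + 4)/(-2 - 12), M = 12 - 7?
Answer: -55/2 ≈ -27.500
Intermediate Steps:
M = 5
D(n) = 0
W = -15/14 (W = 15/(-14) = 15*(-1/14) = -15/14 ≈ -1.0714)
L = 0 (L = 0*32 = 0)
-7*(M + W) + L = -7*(5 - 15/14) + 0 = -7*55/14 + 0 = -55/2 + 0 = -55/2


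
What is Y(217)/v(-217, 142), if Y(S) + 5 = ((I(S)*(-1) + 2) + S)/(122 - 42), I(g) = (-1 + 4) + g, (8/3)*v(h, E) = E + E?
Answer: -401/8520 ≈ -0.047066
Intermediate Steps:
v(h, E) = 3*E/4 (v(h, E) = 3*(E + E)/8 = 3*(2*E)/8 = 3*E/4)
I(g) = 3 + g
Y(S) = -401/80 (Y(S) = -5 + (((3 + S)*(-1) + 2) + S)/(122 - 42) = -5 + (((-3 - S) + 2) + S)/80 = -5 + ((-1 - S) + S)*(1/80) = -5 - 1*1/80 = -5 - 1/80 = -401/80)
Y(217)/v(-217, 142) = -401/(80*((3/4)*142)) = -401/(80*213/2) = -401/80*2/213 = -401/8520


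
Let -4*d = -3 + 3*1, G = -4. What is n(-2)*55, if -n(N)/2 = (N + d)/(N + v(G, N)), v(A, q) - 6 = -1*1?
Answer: 220/3 ≈ 73.333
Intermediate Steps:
v(A, q) = 5 (v(A, q) = 6 - 1*1 = 6 - 1 = 5)
d = 0 (d = -(-3 + 3*1)/4 = -(-3 + 3)/4 = -1/4*0 = 0)
n(N) = -2*N/(5 + N) (n(N) = -2*(N + 0)/(N + 5) = -2*N/(5 + N))
n(-2)*55 = -2*(-2)/(5 - 2)*55 = -2*(-2)/3*55 = -2*(-2)*1/3*55 = (4/3)*55 = 220/3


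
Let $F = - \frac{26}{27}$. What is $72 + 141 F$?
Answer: $- \frac{574}{9} \approx -63.778$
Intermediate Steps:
$F = - \frac{26}{27}$ ($F = \left(-26\right) \frac{1}{27} = - \frac{26}{27} \approx -0.96296$)
$72 + 141 F = 72 + 141 \left(- \frac{26}{27}\right) = 72 - \frac{1222}{9} = - \frac{574}{9}$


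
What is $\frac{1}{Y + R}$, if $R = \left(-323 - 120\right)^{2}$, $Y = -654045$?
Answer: $- \frac{1}{457796} \approx -2.1844 \cdot 10^{-6}$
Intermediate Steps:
$R = 196249$ ($R = \left(-443\right)^{2} = 196249$)
$\frac{1}{Y + R} = \frac{1}{-654045 + 196249} = \frac{1}{-457796} = - \frac{1}{457796}$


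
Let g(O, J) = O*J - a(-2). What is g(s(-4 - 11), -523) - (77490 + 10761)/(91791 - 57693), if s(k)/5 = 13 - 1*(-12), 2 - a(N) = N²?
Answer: -743058935/11366 ≈ -65376.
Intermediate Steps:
a(N) = 2 - N²
s(k) = 125 (s(k) = 5*(13 - 1*(-12)) = 5*(13 + 12) = 5*25 = 125)
g(O, J) = 2 + J*O (g(O, J) = O*J - (2 - 1*(-2)²) = J*O - (2 - 1*4) = J*O - (2 - 4) = J*O - 1*(-2) = J*O + 2 = 2 + J*O)
g(s(-4 - 11), -523) - (77490 + 10761)/(91791 - 57693) = (2 - 523*125) - (77490 + 10761)/(91791 - 57693) = (2 - 65375) - 88251/34098 = -65373 - 88251/34098 = -65373 - 1*29417/11366 = -65373 - 29417/11366 = -743058935/11366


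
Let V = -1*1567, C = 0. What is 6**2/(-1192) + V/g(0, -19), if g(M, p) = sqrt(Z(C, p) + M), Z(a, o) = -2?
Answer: -9/298 + 1567*I*sqrt(2)/2 ≈ -0.030201 + 1108.0*I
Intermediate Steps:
V = -1567
g(M, p) = sqrt(-2 + M)
6**2/(-1192) + V/g(0, -19) = 6**2/(-1192) - 1567/sqrt(-2 + 0) = 36*(-1/1192) - 1567*(-I*sqrt(2)/2) = -9/298 - 1567*(-I*sqrt(2)/2) = -9/298 - (-1567)*I*sqrt(2)/2 = -9/298 + 1567*I*sqrt(2)/2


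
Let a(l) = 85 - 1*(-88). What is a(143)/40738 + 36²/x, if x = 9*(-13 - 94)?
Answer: -5847761/4358966 ≈ -1.3415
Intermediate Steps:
a(l) = 173 (a(l) = 85 + 88 = 173)
x = -963 (x = 9*(-107) = -963)
a(143)/40738 + 36²/x = 173/40738 + 36²/(-963) = 173*(1/40738) + 1296*(-1/963) = 173/40738 - 144/107 = -5847761/4358966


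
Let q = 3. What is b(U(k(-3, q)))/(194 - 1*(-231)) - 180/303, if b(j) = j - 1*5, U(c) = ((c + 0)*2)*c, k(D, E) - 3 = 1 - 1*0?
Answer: -22773/42925 ≈ -0.53053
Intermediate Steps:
k(D, E) = 4 (k(D, E) = 3 + (1 - 1*0) = 3 + (1 + 0) = 3 + 1 = 4)
U(c) = 2*c² (U(c) = (c*2)*c = (2*c)*c = 2*c²)
b(j) = -5 + j (b(j) = j - 5 = -5 + j)
b(U(k(-3, q)))/(194 - 1*(-231)) - 180/303 = (-5 + 2*4²)/(194 - 1*(-231)) - 180/303 = (-5 + 2*16)/(194 + 231) - 180*1/303 = (-5 + 32)/425 - 60/101 = 27*(1/425) - 60/101 = 27/425 - 60/101 = -22773/42925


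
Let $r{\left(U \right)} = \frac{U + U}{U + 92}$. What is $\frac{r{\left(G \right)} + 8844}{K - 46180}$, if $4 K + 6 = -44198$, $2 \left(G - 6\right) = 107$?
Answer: $- \frac{2679970}{17340993} \approx -0.15455$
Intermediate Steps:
$G = \frac{119}{2}$ ($G = 6 + \frac{1}{2} \cdot 107 = 6 + \frac{107}{2} = \frac{119}{2} \approx 59.5$)
$r{\left(U \right)} = \frac{2 U}{92 + U}$
$K = -11051$ ($K = - \frac{3}{2} + \frac{1}{4} \left(-44198\right) = - \frac{3}{2} - \frac{22099}{2} = -11051$)
$\frac{r{\left(G \right)} + 8844}{K - 46180} = \frac{2 \cdot \frac{119}{2} \frac{1}{92 + \frac{119}{2}} + 8844}{-11051 - 46180} = \frac{2 \cdot \frac{119}{2} \frac{1}{\frac{303}{2}} + 8844}{-57231} = \left(2 \cdot \frac{119}{2} \cdot \frac{2}{303} + 8844\right) \left(- \frac{1}{57231}\right) = \left(\frac{238}{303} + 8844\right) \left(- \frac{1}{57231}\right) = \frac{2679970}{303} \left(- \frac{1}{57231}\right) = - \frac{2679970}{17340993}$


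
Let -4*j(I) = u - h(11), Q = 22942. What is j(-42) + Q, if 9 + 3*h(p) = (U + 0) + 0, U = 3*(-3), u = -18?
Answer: 22945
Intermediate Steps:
U = -9
h(p) = -6 (h(p) = -3 + ((-9 + 0) + 0)/3 = -3 + (-9 + 0)/3 = -3 + (⅓)*(-9) = -3 - 3 = -6)
j(I) = 3 (j(I) = -(-18 - 1*(-6))/4 = -(-18 + 6)/4 = -¼*(-12) = 3)
j(-42) + Q = 3 + 22942 = 22945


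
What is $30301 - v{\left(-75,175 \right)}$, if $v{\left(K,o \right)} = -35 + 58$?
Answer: $30278$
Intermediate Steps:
$v{\left(K,o \right)} = 23$
$30301 - v{\left(-75,175 \right)} = 30301 - 23 = 30278$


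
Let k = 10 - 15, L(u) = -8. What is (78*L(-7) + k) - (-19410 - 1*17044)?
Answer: 35825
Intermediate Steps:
k = -5
(78*L(-7) + k) - (-19410 - 1*17044) = (78*(-8) - 5) - (-19410 - 1*17044) = (-624 - 5) - (-19410 - 17044) = -629 - 1*(-36454) = -629 + 36454 = 35825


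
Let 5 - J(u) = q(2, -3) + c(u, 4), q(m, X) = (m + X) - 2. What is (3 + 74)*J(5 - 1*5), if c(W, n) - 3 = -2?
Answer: 539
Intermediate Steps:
c(W, n) = 1 (c(W, n) = 3 - 2 = 1)
q(m, X) = -2 + X + m (q(m, X) = (X + m) - 2 = -2 + X + m)
J(u) = 7 (J(u) = 5 - ((-2 - 3 + 2) + 1) = 5 - (-3 + 1) = 5 - 1*(-2) = 5 + 2 = 7)
(3 + 74)*J(5 - 1*5) = (3 + 74)*7 = 77*7 = 539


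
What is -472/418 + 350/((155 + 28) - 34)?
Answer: 37986/31141 ≈ 1.2198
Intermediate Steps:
-472/418 + 350/((155 + 28) - 34) = -472*1/418 + 350/(183 - 34) = -236/209 + 350/149 = 37986/31141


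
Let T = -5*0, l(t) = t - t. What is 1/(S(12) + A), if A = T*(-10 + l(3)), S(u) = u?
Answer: 1/12 ≈ 0.083333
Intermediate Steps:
l(t) = 0
T = 0
A = 0 (A = 0*(-10 + 0) = 0*(-10) = 0)
1/(S(12) + A) = 1/(12 + 0) = 1/12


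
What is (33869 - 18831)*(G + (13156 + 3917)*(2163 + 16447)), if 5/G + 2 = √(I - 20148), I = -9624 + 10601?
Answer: 18323636266896824/3835 - 15038*I*√19171/3835 ≈ 4.778e+12 - 542.93*I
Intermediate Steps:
I = 977
G = 5/(-2 + I*√19171) (G = 5/(-2 + √(977 - 20148)) = 5/(-2 + √(-19171)) = 5/(-2 + I*√19171) ≈ -0.00052151 - 0.036104*I)
(33869 - 18831)*(G + (13156 + 3917)*(2163 + 16447)) = (33869 - 18831)*((-2/3835 - I*√19171/3835) + (13156 + 3917)*(2163 + 16447)) = 15038*((-2/3835 - I*√19171/3835) + 17073*18610) = 15038*((-2/3835 - I*√19171/3835) + 317728530) = 15038*(1218488912548/3835 - I*√19171/3835) = 18323636266896824/3835 - 15038*I*√19171/3835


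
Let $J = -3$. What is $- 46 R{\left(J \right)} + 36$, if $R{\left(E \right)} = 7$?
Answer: $-286$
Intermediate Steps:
$- 46 R{\left(J \right)} + 36 = \left(-46\right) 7 + 36 = -322 + 36 = -286$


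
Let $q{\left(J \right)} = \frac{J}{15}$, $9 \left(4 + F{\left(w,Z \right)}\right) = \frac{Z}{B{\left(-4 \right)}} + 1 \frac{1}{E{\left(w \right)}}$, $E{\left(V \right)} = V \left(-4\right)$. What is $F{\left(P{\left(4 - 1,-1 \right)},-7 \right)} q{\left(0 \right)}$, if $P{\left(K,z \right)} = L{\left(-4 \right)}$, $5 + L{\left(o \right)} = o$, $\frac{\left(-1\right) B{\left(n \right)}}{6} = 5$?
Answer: $0$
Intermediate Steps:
$B{\left(n \right)} = -30$ ($B{\left(n \right)} = \left(-6\right) 5 = -30$)
$E{\left(V \right)} = - 4 V$
$L{\left(o \right)} = -5 + o$
$P{\left(K,z \right)} = -9$ ($P{\left(K,z \right)} = -5 - 4 = -9$)
$F{\left(w,Z \right)} = -4 - \frac{1}{36 w} - \frac{Z}{270}$ ($F{\left(w,Z \right)} = -4 + \frac{\frac{Z}{-30} + 1 \frac{1}{\left(-4\right) w}}{9} = -4 + \frac{Z \left(- \frac{1}{30}\right) + 1 \left(- \frac{1}{4 w}\right)}{9} = -4 + \frac{- \frac{Z}{30} - \frac{1}{4 w}}{9} = -4 + \frac{- \frac{1}{4 w} - \frac{Z}{30}}{9} = -4 - \left(\frac{1}{36 w} + \frac{Z}{270}\right) = -4 - \frac{1}{36 w} - \frac{Z}{270}$)
$q{\left(J \right)} = \frac{J}{15}$ ($q{\left(J \right)} = J \frac{1}{15} = \frac{J}{15}$)
$F{\left(P{\left(4 - 1,-1 \right)},-7 \right)} q{\left(0 \right)} = \left(-4 - \frac{1}{36 \left(-9\right)} - - \frac{7}{270}\right) \frac{1}{15} \cdot 0 = \left(-4 - - \frac{1}{324} + \frac{7}{270}\right) 0 = \left(-4 + \frac{1}{324} + \frac{7}{270}\right) 0 = \left(- \frac{6433}{1620}\right) 0 = 0$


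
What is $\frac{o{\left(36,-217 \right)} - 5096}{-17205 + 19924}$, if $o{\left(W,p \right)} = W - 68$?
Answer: $- \frac{5128}{2719} \approx -1.886$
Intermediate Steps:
$o{\left(W,p \right)} = -68 + W$ ($o{\left(W,p \right)} = W - 68 = -68 + W$)
$\frac{o{\left(36,-217 \right)} - 5096}{-17205 + 19924} = \frac{\left(-68 + 36\right) - 5096}{-17205 + 19924} = \frac{-32 - 5096}{2719} = \left(-5128\right) \frac{1}{2719} = - \frac{5128}{2719}$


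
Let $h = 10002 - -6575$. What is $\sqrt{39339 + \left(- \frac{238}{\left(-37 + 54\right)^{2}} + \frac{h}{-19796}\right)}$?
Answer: $\frac{\sqrt{22730115419215}}{24038} \approx 198.34$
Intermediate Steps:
$h = 16577$ ($h = 10002 + 6575 = 16577$)
$\sqrt{39339 + \left(- \frac{238}{\left(-37 + 54\right)^{2}} + \frac{h}{-19796}\right)} = \sqrt{39339 - \left(\frac{16577}{19796} + \frac{238}{\left(-37 + 54\right)^{2}}\right)} = \sqrt{39339 - \left(\frac{16577}{19796} + \frac{238}{17^{2}}\right)} = \sqrt{39339 - \left(\frac{16577}{19796} + \frac{238}{289}\right)} = \sqrt{39339 - \frac{558953}{336532}} = \sqrt{\frac{13238273395}{336532}} = \frac{\sqrt{22730115419215}}{24038}$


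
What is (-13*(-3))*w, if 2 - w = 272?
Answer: -10530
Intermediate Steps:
w = -270 (w = 2 - 1*272 = 2 - 272 = -270)
(-13*(-3))*w = -13*(-3)*(-270) = 39*(-270) = -10530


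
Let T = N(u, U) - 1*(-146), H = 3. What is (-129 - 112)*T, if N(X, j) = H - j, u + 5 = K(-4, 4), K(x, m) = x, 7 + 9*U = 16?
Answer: -35668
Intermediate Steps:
U = 1 (U = -7/9 + (1/9)*16 = -7/9 + 16/9 = 1)
u = -9 (u = -5 - 4 = -9)
N(X, j) = 3 - j
T = 148 (T = (3 - 1*1) - 1*(-146) = (3 - 1) + 146 = 2 + 146 = 148)
(-129 - 112)*T = (-129 - 112)*148 = -241*148 = -35668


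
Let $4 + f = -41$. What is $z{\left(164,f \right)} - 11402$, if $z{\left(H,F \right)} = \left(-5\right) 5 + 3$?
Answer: $-11424$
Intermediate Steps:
$f = -45$ ($f = -4 - 41 = -45$)
$z{\left(H,F \right)} = -22$ ($z{\left(H,F \right)} = -25 + 3 = -22$)
$z{\left(164,f \right)} - 11402 = -22 - 11402 = -11424$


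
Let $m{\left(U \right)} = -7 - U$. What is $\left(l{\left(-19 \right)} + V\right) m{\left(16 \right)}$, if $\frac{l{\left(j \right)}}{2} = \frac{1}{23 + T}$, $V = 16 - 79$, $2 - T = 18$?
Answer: $\frac{10097}{7} \approx 1442.4$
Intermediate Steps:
$T = -16$ ($T = 2 - 18 = -16$)
$V = -63$ ($V = 16 - 79 = -63$)
$l{\left(j \right)} = \frac{2}{7}$ ($l{\left(j \right)} = \frac{2}{23 - 16} = \frac{2}{7}$)
$\left(l{\left(-19 \right)} + V\right) m{\left(16 \right)} = \left(\frac{2}{7} - 63\right) \left(-7 - 16\right) = - \frac{439 \left(-7 - 16\right)}{7} = \left(- \frac{439}{7}\right) \left(-23\right) = \frac{10097}{7}$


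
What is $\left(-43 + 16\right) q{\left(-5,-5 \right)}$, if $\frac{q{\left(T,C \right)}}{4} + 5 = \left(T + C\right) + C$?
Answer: $2160$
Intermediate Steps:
$q{\left(T,C \right)} = -20 + 4 T + 8 C$ ($q{\left(T,C \right)} = -20 + 4 \left(\left(T + C\right) + C\right) = -20 + 4 \left(\left(C + T\right) + C\right) = -20 + 4 \left(T + 2 C\right) = -20 + \left(4 T + 8 C\right) = -20 + 4 T + 8 C$)
$\left(-43 + 16\right) q{\left(-5,-5 \right)} = \left(-43 + 16\right) \left(-20 + 4 \left(-5\right) + 8 \left(-5\right)\right) = - 27 \left(-20 - 20 - 40\right) = \left(-27\right) \left(-80\right) = 2160$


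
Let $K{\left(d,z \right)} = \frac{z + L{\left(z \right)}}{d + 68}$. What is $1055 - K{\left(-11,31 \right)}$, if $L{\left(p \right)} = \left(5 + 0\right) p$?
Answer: $\frac{19983}{19} \approx 1051.7$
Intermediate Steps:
$L{\left(p \right)} = 5 p$
$K{\left(d,z \right)} = \frac{6 z}{68 + d}$ ($K{\left(d,z \right)} = \frac{z + 5 z}{d + 68} = \frac{6 z}{68 + d}$)
$1055 - K{\left(-11,31 \right)} = 1055 - 6 \cdot 31 \frac{1}{68 - 11} = 1055 - 6 \cdot 31 \cdot \frac{1}{57} = 1055 - \frac{62}{19} = \frac{19983}{19}$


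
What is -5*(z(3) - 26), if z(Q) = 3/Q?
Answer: 125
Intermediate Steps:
-5*(z(3) - 26) = -5*(3/3 - 26) = -5*(3*(1/3) - 26) = -5*(1 - 26) = -5*(-25) = 125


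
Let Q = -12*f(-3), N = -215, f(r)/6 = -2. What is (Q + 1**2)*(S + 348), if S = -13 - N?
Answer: 79750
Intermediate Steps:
f(r) = -12 (f(r) = 6*(-2) = -12)
Q = 144 (Q = -12*(-12) = 144)
S = 202 (S = -13 - 1*(-215) = -13 + 215 = 202)
(Q + 1**2)*(S + 348) = (144 + 1**2)*(202 + 348) = (144 + 1)*550 = 145*550 = 79750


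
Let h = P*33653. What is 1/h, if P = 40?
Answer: 1/1346120 ≈ 7.4288e-7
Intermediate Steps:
h = 1346120 (h = 40*33653 = 1346120)
1/h = 1/1346120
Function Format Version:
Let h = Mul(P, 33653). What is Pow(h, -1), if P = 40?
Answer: Rational(1, 1346120) ≈ 7.4288e-7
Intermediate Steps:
h = 1346120 (h = Mul(40, 33653) = 1346120)
Pow(h, -1) = Pow(1346120, -1) = Rational(1, 1346120)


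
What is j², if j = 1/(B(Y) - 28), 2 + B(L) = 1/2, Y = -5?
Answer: 4/3481 ≈ 0.0011491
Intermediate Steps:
B(L) = -3/2 (B(L) = -2 + 1/2 = -2 + ½ = -3/2)
j = -2/59 (j = 1/(-3/2 - 28) = 1/(-59/2) = -2/59 ≈ -0.033898)
j² = (-2/59)² = 4/3481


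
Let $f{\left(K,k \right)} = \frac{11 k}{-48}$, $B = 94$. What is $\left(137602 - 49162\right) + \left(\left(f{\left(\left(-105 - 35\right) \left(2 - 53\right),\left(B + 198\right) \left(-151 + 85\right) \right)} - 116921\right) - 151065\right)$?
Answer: $- \frac{350259}{2} \approx -1.7513 \cdot 10^{5}$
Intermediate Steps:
$f{\left(K,k \right)} = - \frac{11 k}{48}$ ($f{\left(K,k \right)} = 11 k \left(- \frac{1}{48}\right) = - \frac{11 k}{48}$)
$\left(137602 - 49162\right) + \left(\left(f{\left(\left(-105 - 35\right) \left(2 - 53\right),\left(B + 198\right) \left(-151 + 85\right) \right)} - 116921\right) - 151065\right) = \left(137602 - 49162\right) - \left(267986 + \frac{11 \left(94 + 198\right) \left(-151 + 85\right)}{48}\right) = \left(137602 - 49162\right) - \left(267986 + \frac{11}{48} \cdot 292 \left(-66\right)\right) = 88440 - \frac{527139}{2} = - \frac{350259}{2}$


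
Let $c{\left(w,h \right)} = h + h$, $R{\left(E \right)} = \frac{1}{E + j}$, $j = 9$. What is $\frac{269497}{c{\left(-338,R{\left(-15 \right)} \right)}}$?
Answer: $-808491$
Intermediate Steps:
$R{\left(E \right)} = \frac{1}{9 + E}$ ($R{\left(E \right)} = \frac{1}{E + 9} = \frac{1}{9 + E}$)
$c{\left(w,h \right)} = 2 h$
$\frac{269497}{c{\left(-338,R{\left(-15 \right)} \right)}} = \frac{269497}{2 \frac{1}{9 - 15}} = \frac{269497}{2 \frac{1}{-6}} = \frac{269497}{2 \left(- \frac{1}{6}\right)} = \frac{269497}{- \frac{1}{3}} = 269497 \left(-3\right) = -808491$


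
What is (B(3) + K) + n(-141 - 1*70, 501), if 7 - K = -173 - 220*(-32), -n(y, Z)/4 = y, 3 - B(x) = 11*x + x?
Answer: -6049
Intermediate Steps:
B(x) = 3 - 12*x (B(x) = 3 - (11*x + x) = 3 - 12*x)
n(y, Z) = -4*y
K = -6860 (K = 7 - (-173 - 220*(-32)) = 7 - (-173 + 7040) = 7 - 1*6867 = 7 - 6867 = -6860)
(B(3) + K) + n(-141 - 1*70, 501) = ((3 - 12*3) - 6860) - 4*(-141 - 1*70) = ((3 - 36) - 6860) - 4*(-141 - 70) = (-33 - 6860) - 4*(-211) = -6893 + 844 = -6049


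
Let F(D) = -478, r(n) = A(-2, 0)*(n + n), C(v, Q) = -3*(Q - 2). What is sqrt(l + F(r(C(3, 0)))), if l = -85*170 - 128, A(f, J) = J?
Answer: 4*I*sqrt(941) ≈ 122.7*I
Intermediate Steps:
C(v, Q) = 6 - 3*Q (C(v, Q) = -3*(-2 + Q) = 6 - 3*Q)
r(n) = 0 (r(n) = 0*(n + n) = 0*(2*n) = 0)
l = -14578 (l = -14450 - 128 = -14578)
sqrt(l + F(r(C(3, 0)))) = sqrt(-14578 - 478) = sqrt(-15056) = 4*I*sqrt(941)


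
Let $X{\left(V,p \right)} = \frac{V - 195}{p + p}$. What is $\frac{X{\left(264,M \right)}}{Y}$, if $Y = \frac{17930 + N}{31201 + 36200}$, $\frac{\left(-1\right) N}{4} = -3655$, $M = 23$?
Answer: $\frac{67401}{21700} \approx 3.106$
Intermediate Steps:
$X{\left(V,p \right)} = \frac{-195 + V}{2 p}$
$N = 14620$ ($N = \left(-4\right) \left(-3655\right) = 14620$)
$Y = \frac{10850}{22467}$ ($Y = \frac{17930 + 14620}{31201 + 36200} = \frac{32550}{67401} = 32550 \cdot \frac{1}{67401} = \frac{10850}{22467} \approx 0.48293$)
$\frac{X{\left(264,M \right)}}{Y} = \frac{\frac{1}{2} \cdot \frac{1}{23} \left(-195 + 264\right)}{\frac{10850}{22467}} = \frac{1}{2} \cdot \frac{1}{23} \cdot 69 \cdot \frac{22467}{10850} = \frac{3}{2} \cdot \frac{22467}{10850} = \frac{67401}{21700}$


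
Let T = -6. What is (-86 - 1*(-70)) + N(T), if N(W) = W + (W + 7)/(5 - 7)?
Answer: -45/2 ≈ -22.500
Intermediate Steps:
N(W) = -7/2 + W/2 (N(W) = W + (7 + W)/(-2) = W + (7 + W)*(-½) = W + (-7/2 - W/2) = -7/2 + W/2)
(-86 - 1*(-70)) + N(T) = (-86 - 1*(-70)) + (-7/2 + (½)*(-6)) = (-86 + 70) + (-7/2 - 3) = -16 - 13/2 = -45/2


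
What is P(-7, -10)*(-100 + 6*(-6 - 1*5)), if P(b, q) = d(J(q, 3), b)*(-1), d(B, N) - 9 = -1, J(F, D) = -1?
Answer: 1328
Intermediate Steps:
d(B, N) = 8 (d(B, N) = 9 - 1 = 8)
P(b, q) = -8 (P(b, q) = 8*(-1) = -8)
P(-7, -10)*(-100 + 6*(-6 - 1*5)) = -8*(-100 + 6*(-6 - 1*5)) = -8*(-100 + 6*(-6 - 5)) = -8*(-100 + 6*(-11)) = -8*(-100 - 66) = -8*(-166) = 1328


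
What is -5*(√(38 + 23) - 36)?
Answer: 180 - 5*√61 ≈ 140.95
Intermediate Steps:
-5*(√(38 + 23) - 36) = -5*(√61 - 36) = -5*(-36 + √61) = 180 - 5*√61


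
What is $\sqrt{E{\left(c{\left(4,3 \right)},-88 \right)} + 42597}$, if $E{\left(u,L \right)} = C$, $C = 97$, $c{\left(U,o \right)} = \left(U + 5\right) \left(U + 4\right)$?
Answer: $\sqrt{42694} \approx 206.63$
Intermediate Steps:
$c{\left(U,o \right)} = \left(4 + U\right) \left(5 + U\right)$ ($c{\left(U,o \right)} = \left(5 + U\right) \left(4 + U\right) = \left(4 + U\right) \left(5 + U\right)$)
$E{\left(u,L \right)} = 97$
$\sqrt{E{\left(c{\left(4,3 \right)},-88 \right)} + 42597} = \sqrt{97 + 42597} = \sqrt{42694}$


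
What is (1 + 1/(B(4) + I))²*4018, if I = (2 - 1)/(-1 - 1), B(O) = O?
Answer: 6642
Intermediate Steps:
I = -½ (I = 1/(-2) = 1*(-½) = -½ ≈ -0.50000)
(1 + 1/(B(4) + I))²*4018 = (1 + 1/(4 - ½))²*4018 = (1 + 1/(7/2))²*4018 = (1 + 2/7)²*4018 = (9/7)²*4018 = (81/49)*4018 = 6642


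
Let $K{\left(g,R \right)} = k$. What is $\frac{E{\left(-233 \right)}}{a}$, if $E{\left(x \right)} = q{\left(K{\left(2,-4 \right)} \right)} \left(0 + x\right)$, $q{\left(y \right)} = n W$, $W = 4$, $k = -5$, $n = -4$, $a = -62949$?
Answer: $- \frac{3728}{62949} \approx -0.059223$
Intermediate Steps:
$K{\left(g,R \right)} = -5$
$q{\left(y \right)} = -16$ ($q{\left(y \right)} = \left(-4\right) 4 = -16$)
$E{\left(x \right)} = - 16 x$ ($E{\left(x \right)} = - 16 \left(0 + x\right) = - 16 x$)
$\frac{E{\left(-233 \right)}}{a} = \frac{\left(-16\right) \left(-233\right)}{-62949} = 3728 \left(- \frac{1}{62949}\right) = - \frac{3728}{62949}$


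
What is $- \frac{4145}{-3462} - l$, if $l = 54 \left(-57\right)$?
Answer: $\frac{10660181}{3462} \approx 3079.2$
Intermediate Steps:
$l = -3078$
$- \frac{4145}{-3462} - l = - \frac{4145}{-3462} - -3078 = \left(-4145\right) \left(- \frac{1}{3462}\right) + 3078 = \frac{4145}{3462} + 3078 = \frac{10660181}{3462}$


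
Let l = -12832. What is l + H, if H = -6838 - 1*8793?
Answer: -28463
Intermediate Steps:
H = -15631 (H = -6838 - 8793 = -15631)
l + H = -12832 - 15631 = -28463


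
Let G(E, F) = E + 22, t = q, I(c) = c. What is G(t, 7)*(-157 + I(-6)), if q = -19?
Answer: -489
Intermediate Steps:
t = -19
G(E, F) = 22 + E
G(t, 7)*(-157 + I(-6)) = (22 - 19)*(-157 - 6) = 3*(-163) = -489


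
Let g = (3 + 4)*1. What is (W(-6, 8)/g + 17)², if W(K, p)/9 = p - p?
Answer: 289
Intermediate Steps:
W(K, p) = 0 (W(K, p) = 9*(p - p) = 9*0 = 0)
g = 7 (g = 7*1 = 7)
(W(-6, 8)/g + 17)² = (0/7 + 17)² = (0*(⅐) + 17)² = (0 + 17)² = 17² = 289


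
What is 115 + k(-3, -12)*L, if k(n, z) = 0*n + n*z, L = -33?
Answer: -1073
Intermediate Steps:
k(n, z) = n*z (k(n, z) = 0 + n*z = n*z)
115 + k(-3, -12)*L = 115 - 3*(-12)*(-33) = 115 + 36*(-33) = 115 - 1188 = -1073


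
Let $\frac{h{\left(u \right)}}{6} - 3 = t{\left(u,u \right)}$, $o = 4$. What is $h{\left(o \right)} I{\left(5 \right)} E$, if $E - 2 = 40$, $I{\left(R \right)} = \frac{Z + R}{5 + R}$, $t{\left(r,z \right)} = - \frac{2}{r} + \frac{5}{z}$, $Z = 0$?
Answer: $\frac{945}{2} \approx 472.5$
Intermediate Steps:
$h{\left(u \right)} = 18 + \frac{18}{u}$ ($h{\left(u \right)} = 18 + 6 \left(- \frac{2}{u} + \frac{5}{u}\right) = 18 + 6 \frac{3}{u} = 18 + \frac{18}{u}$)
$I{\left(R \right)} = \frac{R}{5 + R}$ ($I{\left(R \right)} = \frac{0 + R}{5 + R} = \frac{R}{5 + R}$)
$E = 42$ ($E = 2 + 40 = 42$)
$h{\left(o \right)} I{\left(5 \right)} E = \left(18 + \frac{18}{4}\right) \frac{5}{5 + 5} \cdot 42 = \left(18 + 18 \cdot \frac{1}{4}\right) \frac{5}{10} \cdot 42 = \left(18 + \frac{9}{2}\right) 5 \cdot \frac{1}{10} \cdot 42 = \frac{45}{2} \cdot \frac{1}{2} \cdot 42 = \frac{45}{4} \cdot 42 = \frac{945}{2}$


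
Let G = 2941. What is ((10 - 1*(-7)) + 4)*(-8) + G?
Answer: 2773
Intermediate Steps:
((10 - 1*(-7)) + 4)*(-8) + G = ((10 - 1*(-7)) + 4)*(-8) + 2941 = ((10 + 7) + 4)*(-8) + 2941 = (17 + 4)*(-8) + 2941 = 21*(-8) + 2941 = -168 + 2941 = 2773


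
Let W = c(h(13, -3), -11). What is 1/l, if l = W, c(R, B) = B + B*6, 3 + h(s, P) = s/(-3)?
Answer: -1/77 ≈ -0.012987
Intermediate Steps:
h(s, P) = -3 - s/3 (h(s, P) = -3 + s/(-3) = -3 + s*(-⅓) = -3 - s/3)
c(R, B) = 7*B (c(R, B) = B + 6*B = 7*B)
W = -77 (W = 7*(-11) = -77)
l = -77
1/l = 1/(-77) = -1/77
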